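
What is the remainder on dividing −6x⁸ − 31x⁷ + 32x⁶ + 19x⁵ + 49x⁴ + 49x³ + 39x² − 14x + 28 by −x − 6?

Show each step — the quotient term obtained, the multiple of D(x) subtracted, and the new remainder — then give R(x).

Step 1: lead(−6x⁸ − 31x⁷ + 32x⁶ + 19x⁵ + 49x⁴ + 49x³ + 39x² − 14x + 28) ÷ lead(D) = −6x⁸ ÷ −x = 6x⁷. Subtract (6x⁷)·D = −6x⁸ − 36x⁷. Remainder: 5x⁷ + 32x⁶ + 19x⁵ + 49x⁴ + 49x³ + 39x² − 14x + 28.
Step 2: lead(5x⁷ + 32x⁶ + 19x⁵ + 49x⁴ + 49x³ + 39x² − 14x + 28) ÷ lead(D) = 5x⁷ ÷ −x = −5x⁶. Subtract (−5x⁶)·D = 5x⁷ + 30x⁶. Remainder: 2x⁶ + 19x⁵ + 49x⁴ + 49x³ + 39x² − 14x + 28.
Step 3: lead(2x⁶ + 19x⁵ + 49x⁴ + 49x³ + 39x² − 14x + 28) ÷ lead(D) = 2x⁶ ÷ −x = −2x⁵. Subtract (−2x⁵)·D = 2x⁶ + 12x⁵. Remainder: 7x⁵ + 49x⁴ + 49x³ + 39x² − 14x + 28.
Step 4: lead(7x⁵ + 49x⁴ + 49x³ + 39x² − 14x + 28) ÷ lead(D) = 7x⁵ ÷ −x = −7x⁴. Subtract (−7x⁴)·D = 7x⁵ + 42x⁴. Remainder: 7x⁴ + 49x³ + 39x² − 14x + 28.
Step 5: lead(7x⁴ + 49x³ + 39x² − 14x + 28) ÷ lead(D) = 7x⁴ ÷ −x = −7x³. Subtract (−7x³)·D = 7x⁴ + 42x³. Remainder: 7x³ + 39x² − 14x + 28.
Step 6: lead(7x³ + 39x² − 14x + 28) ÷ lead(D) = 7x³ ÷ −x = −7x². Subtract (−7x²)·D = 7x³ + 42x². Remainder: −3x² − 14x + 28.
Step 7: lead(−3x² − 14x + 28) ÷ lead(D) = −3x² ÷ −x = 3x. Subtract (3x)·D = −3x² − 18x. Remainder: 4x + 28.
Step 8: lead(4x + 28) ÷ lead(D) = 4x ÷ −x = −4. Subtract (−4)·D = 4x + 24. Remainder: 4.

R(x) = 4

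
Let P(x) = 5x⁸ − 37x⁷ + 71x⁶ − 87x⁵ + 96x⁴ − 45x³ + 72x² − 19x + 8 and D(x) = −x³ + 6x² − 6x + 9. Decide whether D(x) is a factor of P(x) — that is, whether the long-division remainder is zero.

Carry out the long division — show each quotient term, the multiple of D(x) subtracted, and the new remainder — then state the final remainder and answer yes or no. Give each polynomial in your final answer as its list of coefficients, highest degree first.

R = [8, 8], so D(x) is not a factor of P(x). no

Step 1: lead(5x⁸ − 37x⁷ + 71x⁶ − 87x⁵ + 96x⁴ − 45x³ + 72x² − 19x + 8) ÷ lead(D) = 5x⁸ ÷ −x³ = −5x⁵. Subtract (−5x⁵)·D = 5x⁸ − 30x⁷ + 30x⁶ − 45x⁵. Remainder: −7x⁷ + 41x⁶ − 42x⁵ + 96x⁴ − 45x³ + 72x² − 19x + 8.
Step 2: lead(−7x⁷ + 41x⁶ − 42x⁵ + 96x⁴ − 45x³ + 72x² − 19x + 8) ÷ lead(D) = −7x⁷ ÷ −x³ = 7x⁴. Subtract (7x⁴)·D = −7x⁷ + 42x⁶ − 42x⁵ + 63x⁴. Remainder: −x⁶ + 33x⁴ − 45x³ + 72x² − 19x + 8.
Step 3: lead(−x⁶ + 33x⁴ − 45x³ + 72x² − 19x + 8) ÷ lead(D) = −x⁶ ÷ −x³ = x³. Subtract (x³)·D = −x⁶ + 6x⁵ − 6x⁴ + 9x³. Remainder: −6x⁵ + 39x⁴ − 54x³ + 72x² − 19x + 8.
Step 4: lead(−6x⁵ + 39x⁴ − 54x³ + 72x² − 19x + 8) ÷ lead(D) = −6x⁵ ÷ −x³ = 6x². Subtract (6x²)·D = −6x⁵ + 36x⁴ − 36x³ + 54x². Remainder: 3x⁴ − 18x³ + 18x² − 19x + 8.
Step 5: lead(3x⁴ − 18x³ + 18x² − 19x + 8) ÷ lead(D) = 3x⁴ ÷ −x³ = −3x. Subtract (−3x)·D = 3x⁴ − 18x³ + 18x² − 27x. Remainder: 8x + 8.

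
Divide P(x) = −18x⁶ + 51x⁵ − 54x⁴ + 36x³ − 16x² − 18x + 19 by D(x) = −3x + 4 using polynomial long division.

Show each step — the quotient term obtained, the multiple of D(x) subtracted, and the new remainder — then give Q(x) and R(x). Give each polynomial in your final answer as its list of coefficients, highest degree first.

Step 1: lead(−18x⁶ + 51x⁵ − 54x⁴ + 36x³ − 16x² − 18x + 19) ÷ lead(D) = −18x⁶ ÷ −3x = 6x⁵. Subtract (6x⁵)·D = −18x⁶ + 24x⁵. Remainder: 27x⁵ − 54x⁴ + 36x³ − 16x² − 18x + 19.
Step 2: lead(27x⁵ − 54x⁴ + 36x³ − 16x² − 18x + 19) ÷ lead(D) = 27x⁵ ÷ −3x = −9x⁴. Subtract (−9x⁴)·D = 27x⁵ − 36x⁴. Remainder: −18x⁴ + 36x³ − 16x² − 18x + 19.
Step 3: lead(−18x⁴ + 36x³ − 16x² − 18x + 19) ÷ lead(D) = −18x⁴ ÷ −3x = 6x³. Subtract (6x³)·D = −18x⁴ + 24x³. Remainder: 12x³ − 16x² − 18x + 19.
Step 4: lead(12x³ − 16x² − 18x + 19) ÷ lead(D) = 12x³ ÷ −3x = −4x². Subtract (−4x²)·D = 12x³ − 16x². Remainder: −18x + 19.
Step 5: lead(−18x + 19) ÷ lead(D) = −18x ÷ −3x = 6. Subtract (6)·D = −18x + 24. Remainder: −5.

Q = [6, -9, 6, -4, 0, 6]; R = [-5]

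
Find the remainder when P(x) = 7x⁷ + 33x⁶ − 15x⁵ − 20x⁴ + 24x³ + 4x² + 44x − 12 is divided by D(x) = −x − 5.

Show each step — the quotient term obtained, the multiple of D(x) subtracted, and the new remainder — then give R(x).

R(x) = −7

Step 1: lead(7x⁷ + 33x⁶ − 15x⁵ − 20x⁴ + 24x³ + 4x² + 44x − 12) ÷ lead(D) = 7x⁷ ÷ −x = −7x⁶. Subtract (−7x⁶)·D = 7x⁷ + 35x⁶. Remainder: −2x⁶ − 15x⁵ − 20x⁴ + 24x³ + 4x² + 44x − 12.
Step 2: lead(−2x⁶ − 15x⁵ − 20x⁴ + 24x³ + 4x² + 44x − 12) ÷ lead(D) = −2x⁶ ÷ −x = 2x⁵. Subtract (2x⁵)·D = −2x⁶ − 10x⁵. Remainder: −5x⁵ − 20x⁴ + 24x³ + 4x² + 44x − 12.
Step 3: lead(−5x⁵ − 20x⁴ + 24x³ + 4x² + 44x − 12) ÷ lead(D) = −5x⁵ ÷ −x = 5x⁴. Subtract (5x⁴)·D = −5x⁵ − 25x⁴. Remainder: 5x⁴ + 24x³ + 4x² + 44x − 12.
Step 4: lead(5x⁴ + 24x³ + 4x² + 44x − 12) ÷ lead(D) = 5x⁴ ÷ −x = −5x³. Subtract (−5x³)·D = 5x⁴ + 25x³. Remainder: −x³ + 4x² + 44x − 12.
Step 5: lead(−x³ + 4x² + 44x − 12) ÷ lead(D) = −x³ ÷ −x = x². Subtract (x²)·D = −x³ − 5x². Remainder: 9x² + 44x − 12.
Step 6: lead(9x² + 44x − 12) ÷ lead(D) = 9x² ÷ −x = −9x. Subtract (−9x)·D = 9x² + 45x. Remainder: −x − 12.
Step 7: lead(−x − 12) ÷ lead(D) = −x ÷ −x = 1. Subtract (1)·D = −x − 5. Remainder: −7.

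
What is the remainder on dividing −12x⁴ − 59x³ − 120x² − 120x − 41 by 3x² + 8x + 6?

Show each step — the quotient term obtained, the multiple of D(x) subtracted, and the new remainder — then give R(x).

Step 1: lead(−12x⁴ − 59x³ − 120x² − 120x − 41) ÷ lead(D) = −12x⁴ ÷ 3x² = −4x². Subtract (−4x²)·D = −12x⁴ − 32x³ − 24x². Remainder: −27x³ − 96x² − 120x − 41.
Step 2: lead(−27x³ − 96x² − 120x − 41) ÷ lead(D) = −27x³ ÷ 3x² = −9x. Subtract (−9x)·D = −27x³ − 72x² − 54x. Remainder: −24x² − 66x − 41.
Step 3: lead(−24x² − 66x − 41) ÷ lead(D) = −24x² ÷ 3x² = −8. Subtract (−8)·D = −24x² − 64x − 48. Remainder: −2x + 7.

R(x) = −2x + 7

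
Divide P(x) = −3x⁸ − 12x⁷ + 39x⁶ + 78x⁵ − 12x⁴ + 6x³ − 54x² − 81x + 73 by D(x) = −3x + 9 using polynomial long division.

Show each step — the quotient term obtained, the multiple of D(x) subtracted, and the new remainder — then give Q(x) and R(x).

Q(x) = x⁷ + 7x⁶ + 8x⁵ − 2x⁴ − 2x³ − 8x² − 6x + 9; R(x) = −8

Step 1: lead(−3x⁸ − 12x⁷ + 39x⁶ + 78x⁵ − 12x⁴ + 6x³ − 54x² − 81x + 73) ÷ lead(D) = −3x⁸ ÷ −3x = x⁷. Subtract (x⁷)·D = −3x⁸ + 9x⁷. Remainder: −21x⁷ + 39x⁶ + 78x⁵ − 12x⁴ + 6x³ − 54x² − 81x + 73.
Step 2: lead(−21x⁷ + 39x⁶ + 78x⁵ − 12x⁴ + 6x³ − 54x² − 81x + 73) ÷ lead(D) = −21x⁷ ÷ −3x = 7x⁶. Subtract (7x⁶)·D = −21x⁷ + 63x⁶. Remainder: −24x⁶ + 78x⁵ − 12x⁴ + 6x³ − 54x² − 81x + 73.
Step 3: lead(−24x⁶ + 78x⁵ − 12x⁴ + 6x³ − 54x² − 81x + 73) ÷ lead(D) = −24x⁶ ÷ −3x = 8x⁵. Subtract (8x⁵)·D = −24x⁶ + 72x⁵. Remainder: 6x⁵ − 12x⁴ + 6x³ − 54x² − 81x + 73.
Step 4: lead(6x⁵ − 12x⁴ + 6x³ − 54x² − 81x + 73) ÷ lead(D) = 6x⁵ ÷ −3x = −2x⁴. Subtract (−2x⁴)·D = 6x⁵ − 18x⁴. Remainder: 6x⁴ + 6x³ − 54x² − 81x + 73.
Step 5: lead(6x⁴ + 6x³ − 54x² − 81x + 73) ÷ lead(D) = 6x⁴ ÷ −3x = −2x³. Subtract (−2x³)·D = 6x⁴ − 18x³. Remainder: 24x³ − 54x² − 81x + 73.
Step 6: lead(24x³ − 54x² − 81x + 73) ÷ lead(D) = 24x³ ÷ −3x = −8x². Subtract (−8x²)·D = 24x³ − 72x². Remainder: 18x² − 81x + 73.
Step 7: lead(18x² − 81x + 73) ÷ lead(D) = 18x² ÷ −3x = −6x. Subtract (−6x)·D = 18x² − 54x. Remainder: −27x + 73.
Step 8: lead(−27x + 73) ÷ lead(D) = −27x ÷ −3x = 9. Subtract (9)·D = −27x + 81. Remainder: −8.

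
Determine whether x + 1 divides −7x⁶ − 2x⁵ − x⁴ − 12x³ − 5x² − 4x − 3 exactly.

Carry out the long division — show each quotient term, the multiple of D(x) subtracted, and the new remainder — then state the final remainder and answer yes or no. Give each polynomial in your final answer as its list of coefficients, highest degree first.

R = [2], so D(x) is not a factor of P(x). no

Step 1: lead(−7x⁶ − 2x⁵ − x⁴ − 12x³ − 5x² − 4x − 3) ÷ lead(D) = −7x⁶ ÷ x = −7x⁵. Subtract (−7x⁵)·D = −7x⁶ − 7x⁵. Remainder: 5x⁵ − x⁴ − 12x³ − 5x² − 4x − 3.
Step 2: lead(5x⁵ − x⁴ − 12x³ − 5x² − 4x − 3) ÷ lead(D) = 5x⁵ ÷ x = 5x⁴. Subtract (5x⁴)·D = 5x⁵ + 5x⁴. Remainder: −6x⁴ − 12x³ − 5x² − 4x − 3.
Step 3: lead(−6x⁴ − 12x³ − 5x² − 4x − 3) ÷ lead(D) = −6x⁴ ÷ x = −6x³. Subtract (−6x³)·D = −6x⁴ − 6x³. Remainder: −6x³ − 5x² − 4x − 3.
Step 4: lead(−6x³ − 5x² − 4x − 3) ÷ lead(D) = −6x³ ÷ x = −6x². Subtract (−6x²)·D = −6x³ − 6x². Remainder: x² − 4x − 3.
Step 5: lead(x² − 4x − 3) ÷ lead(D) = x² ÷ x = x. Subtract (x)·D = x² + x. Remainder: −5x − 3.
Step 6: lead(−5x − 3) ÷ lead(D) = −5x ÷ x = −5. Subtract (−5)·D = −5x − 5. Remainder: 2.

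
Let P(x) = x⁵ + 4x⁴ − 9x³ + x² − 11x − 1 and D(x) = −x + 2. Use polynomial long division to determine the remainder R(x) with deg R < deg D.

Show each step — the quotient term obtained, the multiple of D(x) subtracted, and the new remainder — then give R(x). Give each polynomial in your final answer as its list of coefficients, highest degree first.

R = [5]

Step 1: lead(x⁵ + 4x⁴ − 9x³ + x² − 11x − 1) ÷ lead(D) = x⁵ ÷ −x = −x⁴. Subtract (−x⁴)·D = x⁵ − 2x⁴. Remainder: 6x⁴ − 9x³ + x² − 11x − 1.
Step 2: lead(6x⁴ − 9x³ + x² − 11x − 1) ÷ lead(D) = 6x⁴ ÷ −x = −6x³. Subtract (−6x³)·D = 6x⁴ − 12x³. Remainder: 3x³ + x² − 11x − 1.
Step 3: lead(3x³ + x² − 11x − 1) ÷ lead(D) = 3x³ ÷ −x = −3x². Subtract (−3x²)·D = 3x³ − 6x². Remainder: 7x² − 11x − 1.
Step 4: lead(7x² − 11x − 1) ÷ lead(D) = 7x² ÷ −x = −7x. Subtract (−7x)·D = 7x² − 14x. Remainder: 3x − 1.
Step 5: lead(3x − 1) ÷ lead(D) = 3x ÷ −x = −3. Subtract (−3)·D = 3x − 6. Remainder: 5.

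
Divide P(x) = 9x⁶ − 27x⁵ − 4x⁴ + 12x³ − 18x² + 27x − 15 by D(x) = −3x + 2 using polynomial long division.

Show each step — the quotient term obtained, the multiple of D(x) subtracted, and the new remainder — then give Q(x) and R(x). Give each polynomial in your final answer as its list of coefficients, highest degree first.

Step 1: lead(9x⁶ − 27x⁵ − 4x⁴ + 12x³ − 18x² + 27x − 15) ÷ lead(D) = 9x⁶ ÷ −3x = −3x⁵. Subtract (−3x⁵)·D = 9x⁶ − 6x⁵. Remainder: −21x⁵ − 4x⁴ + 12x³ − 18x² + 27x − 15.
Step 2: lead(−21x⁵ − 4x⁴ + 12x³ − 18x² + 27x − 15) ÷ lead(D) = −21x⁵ ÷ −3x = 7x⁴. Subtract (7x⁴)·D = −21x⁵ + 14x⁴. Remainder: −18x⁴ + 12x³ − 18x² + 27x − 15.
Step 3: lead(−18x⁴ + 12x³ − 18x² + 27x − 15) ÷ lead(D) = −18x⁴ ÷ −3x = 6x³. Subtract (6x³)·D = −18x⁴ + 12x³. Remainder: −18x² + 27x − 15.
Step 4: lead(−18x² + 27x − 15) ÷ lead(D) = −18x² ÷ −3x = 6x. Subtract (6x)·D = −18x² + 12x. Remainder: 15x − 15.
Step 5: lead(15x − 15) ÷ lead(D) = 15x ÷ −3x = −5. Subtract (−5)·D = 15x − 10. Remainder: −5.

Q = [-3, 7, 6, 0, 6, -5]; R = [-5]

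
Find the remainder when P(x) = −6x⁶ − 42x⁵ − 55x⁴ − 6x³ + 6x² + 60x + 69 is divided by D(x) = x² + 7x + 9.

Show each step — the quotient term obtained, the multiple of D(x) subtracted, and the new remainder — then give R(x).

Step 1: lead(−6x⁶ − 42x⁵ − 55x⁴ − 6x³ + 6x² + 60x + 69) ÷ lead(D) = −6x⁶ ÷ x² = −6x⁴. Subtract (−6x⁴)·D = −6x⁶ − 42x⁵ − 54x⁴. Remainder: −x⁴ − 6x³ + 6x² + 60x + 69.
Step 2: lead(−x⁴ − 6x³ + 6x² + 60x + 69) ÷ lead(D) = −x⁴ ÷ x² = −x². Subtract (−x²)·D = −x⁴ − 7x³ − 9x². Remainder: x³ + 15x² + 60x + 69.
Step 3: lead(x³ + 15x² + 60x + 69) ÷ lead(D) = x³ ÷ x² = x. Subtract (x)·D = x³ + 7x² + 9x. Remainder: 8x² + 51x + 69.
Step 4: lead(8x² + 51x + 69) ÷ lead(D) = 8x² ÷ x² = 8. Subtract (8)·D = 8x² + 56x + 72. Remainder: −5x − 3.

R(x) = −5x − 3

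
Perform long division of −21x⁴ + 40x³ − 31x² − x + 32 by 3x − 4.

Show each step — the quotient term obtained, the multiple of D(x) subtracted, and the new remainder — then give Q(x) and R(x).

Step 1: lead(−21x⁴ + 40x³ − 31x² − x + 32) ÷ lead(D) = −21x⁴ ÷ 3x = −7x³. Subtract (−7x³)·D = −21x⁴ + 28x³. Remainder: 12x³ − 31x² − x + 32.
Step 2: lead(12x³ − 31x² − x + 32) ÷ lead(D) = 12x³ ÷ 3x = 4x². Subtract (4x²)·D = 12x³ − 16x². Remainder: −15x² − x + 32.
Step 3: lead(−15x² − x + 32) ÷ lead(D) = −15x² ÷ 3x = −5x. Subtract (−5x)·D = −15x² + 20x. Remainder: −21x + 32.
Step 4: lead(−21x + 32) ÷ lead(D) = −21x ÷ 3x = −7. Subtract (−7)·D = −21x + 28. Remainder: 4.

Q(x) = −7x³ + 4x² − 5x − 7; R(x) = 4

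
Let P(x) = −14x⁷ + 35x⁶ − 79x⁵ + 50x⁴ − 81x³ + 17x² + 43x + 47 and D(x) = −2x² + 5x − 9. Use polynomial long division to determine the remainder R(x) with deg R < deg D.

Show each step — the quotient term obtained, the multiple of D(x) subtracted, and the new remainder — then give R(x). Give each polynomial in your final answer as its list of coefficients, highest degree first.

Step 1: lead(−14x⁷ + 35x⁶ − 79x⁵ + 50x⁴ − 81x³ + 17x² + 43x + 47) ÷ lead(D) = −14x⁷ ÷ −2x² = 7x⁵. Subtract (7x⁵)·D = −14x⁷ + 35x⁶ − 63x⁵. Remainder: −16x⁵ + 50x⁴ − 81x³ + 17x² + 43x + 47.
Step 2: lead(−16x⁵ + 50x⁴ − 81x³ + 17x² + 43x + 47) ÷ lead(D) = −16x⁵ ÷ −2x² = 8x³. Subtract (8x³)·D = −16x⁵ + 40x⁴ − 72x³. Remainder: 10x⁴ − 9x³ + 17x² + 43x + 47.
Step 3: lead(10x⁴ − 9x³ + 17x² + 43x + 47) ÷ lead(D) = 10x⁴ ÷ −2x² = −5x². Subtract (−5x²)·D = 10x⁴ − 25x³ + 45x². Remainder: 16x³ − 28x² + 43x + 47.
Step 4: lead(16x³ − 28x² + 43x + 47) ÷ lead(D) = 16x³ ÷ −2x² = −8x. Subtract (−8x)·D = 16x³ − 40x² + 72x. Remainder: 12x² − 29x + 47.
Step 5: lead(12x² − 29x + 47) ÷ lead(D) = 12x² ÷ −2x² = −6. Subtract (−6)·D = 12x² − 30x + 54. Remainder: x − 7.

R = [1, -7]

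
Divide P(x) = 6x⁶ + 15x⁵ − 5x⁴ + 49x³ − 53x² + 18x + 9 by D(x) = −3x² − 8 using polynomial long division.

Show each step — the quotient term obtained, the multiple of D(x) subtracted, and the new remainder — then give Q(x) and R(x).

Step 1: lead(6x⁶ + 15x⁵ − 5x⁴ + 49x³ − 53x² + 18x + 9) ÷ lead(D) = 6x⁶ ÷ −3x² = −2x⁴. Subtract (−2x⁴)·D = 6x⁶ + 16x⁴. Remainder: 15x⁵ − 21x⁴ + 49x³ − 53x² + 18x + 9.
Step 2: lead(15x⁵ − 21x⁴ + 49x³ − 53x² + 18x + 9) ÷ lead(D) = 15x⁵ ÷ −3x² = −5x³. Subtract (−5x³)·D = 15x⁵ + 40x³. Remainder: −21x⁴ + 9x³ − 53x² + 18x + 9.
Step 3: lead(−21x⁴ + 9x³ − 53x² + 18x + 9) ÷ lead(D) = −21x⁴ ÷ −3x² = 7x². Subtract (7x²)·D = −21x⁴ − 56x². Remainder: 9x³ + 3x² + 18x + 9.
Step 4: lead(9x³ + 3x² + 18x + 9) ÷ lead(D) = 9x³ ÷ −3x² = −3x. Subtract (−3x)·D = 9x³ + 24x. Remainder: 3x² − 6x + 9.
Step 5: lead(3x² − 6x + 9) ÷ lead(D) = 3x² ÷ −3x² = −1. Subtract (−1)·D = 3x² + 8. Remainder: −6x + 1.

Q(x) = −2x⁴ − 5x³ + 7x² − 3x − 1; R(x) = −6x + 1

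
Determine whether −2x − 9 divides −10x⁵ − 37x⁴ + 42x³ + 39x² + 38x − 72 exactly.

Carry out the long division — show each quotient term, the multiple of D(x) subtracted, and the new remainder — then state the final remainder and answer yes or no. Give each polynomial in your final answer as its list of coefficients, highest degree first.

R = [0], so D(x) is a factor of P(x). yes

Step 1: lead(−10x⁵ − 37x⁴ + 42x³ + 39x² + 38x − 72) ÷ lead(D) = −10x⁵ ÷ −2x = 5x⁴. Subtract (5x⁴)·D = −10x⁵ − 45x⁴. Remainder: 8x⁴ + 42x³ + 39x² + 38x − 72.
Step 2: lead(8x⁴ + 42x³ + 39x² + 38x − 72) ÷ lead(D) = 8x⁴ ÷ −2x = −4x³. Subtract (−4x³)·D = 8x⁴ + 36x³. Remainder: 6x³ + 39x² + 38x − 72.
Step 3: lead(6x³ + 39x² + 38x − 72) ÷ lead(D) = 6x³ ÷ −2x = −3x². Subtract (−3x²)·D = 6x³ + 27x². Remainder: 12x² + 38x − 72.
Step 4: lead(12x² + 38x − 72) ÷ lead(D) = 12x² ÷ −2x = −6x. Subtract (−6x)·D = 12x² + 54x. Remainder: −16x − 72.
Step 5: lead(−16x − 72) ÷ lead(D) = −16x ÷ −2x = 8. Subtract (8)·D = −16x − 72. Remainder: 0.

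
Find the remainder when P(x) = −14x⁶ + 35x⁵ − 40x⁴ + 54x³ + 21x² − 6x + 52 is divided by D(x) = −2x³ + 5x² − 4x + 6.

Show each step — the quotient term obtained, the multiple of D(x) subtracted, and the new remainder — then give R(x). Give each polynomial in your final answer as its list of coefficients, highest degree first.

R = [-6, -2]

Step 1: lead(−14x⁶ + 35x⁵ − 40x⁴ + 54x³ + 21x² − 6x + 52) ÷ lead(D) = −14x⁶ ÷ −2x³ = 7x³. Subtract (7x³)·D = −14x⁶ + 35x⁵ − 28x⁴ + 42x³. Remainder: −12x⁴ + 12x³ + 21x² − 6x + 52.
Step 2: lead(−12x⁴ + 12x³ + 21x² − 6x + 52) ÷ lead(D) = −12x⁴ ÷ −2x³ = 6x. Subtract (6x)·D = −12x⁴ + 30x³ − 24x² + 36x. Remainder: −18x³ + 45x² − 42x + 52.
Step 3: lead(−18x³ + 45x² − 42x + 52) ÷ lead(D) = −18x³ ÷ −2x³ = 9. Subtract (9)·D = −18x³ + 45x² − 36x + 54. Remainder: −6x − 2.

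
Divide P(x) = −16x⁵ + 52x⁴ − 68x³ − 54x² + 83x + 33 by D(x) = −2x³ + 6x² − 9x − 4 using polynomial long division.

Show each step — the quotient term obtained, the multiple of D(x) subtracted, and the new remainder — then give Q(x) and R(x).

Step 1: lead(−16x⁵ + 52x⁴ − 68x³ − 54x² + 83x + 33) ÷ lead(D) = −16x⁵ ÷ −2x³ = 8x². Subtract (8x²)·D = −16x⁵ + 48x⁴ − 72x³ − 32x². Remainder: 4x⁴ + 4x³ − 22x² + 83x + 33.
Step 2: lead(4x⁴ + 4x³ − 22x² + 83x + 33) ÷ lead(D) = 4x⁴ ÷ −2x³ = −2x. Subtract (−2x)·D = 4x⁴ − 12x³ + 18x² + 8x. Remainder: 16x³ − 40x² + 75x + 33.
Step 3: lead(16x³ − 40x² + 75x + 33) ÷ lead(D) = 16x³ ÷ −2x³ = −8. Subtract (−8)·D = 16x³ − 48x² + 72x + 32. Remainder: 8x² + 3x + 1.

Q(x) = 8x² − 2x − 8; R(x) = 8x² + 3x + 1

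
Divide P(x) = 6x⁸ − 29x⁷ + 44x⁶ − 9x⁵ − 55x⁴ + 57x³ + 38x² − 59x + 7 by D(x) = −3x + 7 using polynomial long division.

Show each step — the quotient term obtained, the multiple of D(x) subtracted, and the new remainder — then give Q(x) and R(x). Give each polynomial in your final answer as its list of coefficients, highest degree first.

Step 1: lead(6x⁸ − 29x⁷ + 44x⁶ − 9x⁵ − 55x⁴ + 57x³ + 38x² − 59x + 7) ÷ lead(D) = 6x⁸ ÷ −3x = −2x⁷. Subtract (−2x⁷)·D = 6x⁸ − 14x⁷. Remainder: −15x⁷ + 44x⁶ − 9x⁵ − 55x⁴ + 57x³ + 38x² − 59x + 7.
Step 2: lead(−15x⁷ + 44x⁶ − 9x⁵ − 55x⁴ + 57x³ + 38x² − 59x + 7) ÷ lead(D) = −15x⁷ ÷ −3x = 5x⁶. Subtract (5x⁶)·D = −15x⁷ + 35x⁶. Remainder: 9x⁶ − 9x⁵ − 55x⁴ + 57x³ + 38x² − 59x + 7.
Step 3: lead(9x⁶ − 9x⁵ − 55x⁴ + 57x³ + 38x² − 59x + 7) ÷ lead(D) = 9x⁶ ÷ −3x = −3x⁵. Subtract (−3x⁵)·D = 9x⁶ − 21x⁵. Remainder: 12x⁵ − 55x⁴ + 57x³ + 38x² − 59x + 7.
Step 4: lead(12x⁵ − 55x⁴ + 57x³ + 38x² − 59x + 7) ÷ lead(D) = 12x⁵ ÷ −3x = −4x⁴. Subtract (−4x⁴)·D = 12x⁵ − 28x⁴. Remainder: −27x⁴ + 57x³ + 38x² − 59x + 7.
Step 5: lead(−27x⁴ + 57x³ + 38x² − 59x + 7) ÷ lead(D) = −27x⁴ ÷ −3x = 9x³. Subtract (9x³)·D = −27x⁴ + 63x³. Remainder: −6x³ + 38x² − 59x + 7.
Step 6: lead(−6x³ + 38x² − 59x + 7) ÷ lead(D) = −6x³ ÷ −3x = 2x². Subtract (2x²)·D = −6x³ + 14x². Remainder: 24x² − 59x + 7.
Step 7: lead(24x² − 59x + 7) ÷ lead(D) = 24x² ÷ −3x = −8x. Subtract (−8x)·D = 24x² − 56x. Remainder: −3x + 7.
Step 8: lead(−3x + 7) ÷ lead(D) = −3x ÷ −3x = 1. Subtract (1)·D = −3x + 7. Remainder: 0.

Q = [-2, 5, -3, -4, 9, 2, -8, 1]; R = [0]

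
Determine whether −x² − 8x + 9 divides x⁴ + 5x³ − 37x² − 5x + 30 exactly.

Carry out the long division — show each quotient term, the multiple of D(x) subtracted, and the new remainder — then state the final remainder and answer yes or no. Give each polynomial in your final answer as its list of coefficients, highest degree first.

Step 1: lead(x⁴ + 5x³ − 37x² − 5x + 30) ÷ lead(D) = x⁴ ÷ −x² = −x². Subtract (−x²)·D = x⁴ + 8x³ − 9x². Remainder: −3x³ − 28x² − 5x + 30.
Step 2: lead(−3x³ − 28x² − 5x + 30) ÷ lead(D) = −3x³ ÷ −x² = 3x. Subtract (3x)·D = −3x³ − 24x² + 27x. Remainder: −4x² − 32x + 30.
Step 3: lead(−4x² − 32x + 30) ÷ lead(D) = −4x² ÷ −x² = 4. Subtract (4)·D = −4x² − 32x + 36. Remainder: −6.

R = [-6], so D(x) is not a factor of P(x). no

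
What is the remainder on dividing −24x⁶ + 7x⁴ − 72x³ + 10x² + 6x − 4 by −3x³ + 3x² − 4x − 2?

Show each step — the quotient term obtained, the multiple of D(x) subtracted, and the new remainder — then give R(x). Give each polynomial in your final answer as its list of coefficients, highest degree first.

R = [-3, 8, 2]

Step 1: lead(−24x⁶ + 7x⁴ − 72x³ + 10x² + 6x − 4) ÷ lead(D) = −24x⁶ ÷ −3x³ = 8x³. Subtract (8x³)·D = −24x⁶ + 24x⁵ − 32x⁴ − 16x³. Remainder: −24x⁵ + 39x⁴ − 56x³ + 10x² + 6x − 4.
Step 2: lead(−24x⁵ + 39x⁴ − 56x³ + 10x² + 6x − 4) ÷ lead(D) = −24x⁵ ÷ −3x³ = 8x². Subtract (8x²)·D = −24x⁵ + 24x⁴ − 32x³ − 16x². Remainder: 15x⁴ − 24x³ + 26x² + 6x − 4.
Step 3: lead(15x⁴ − 24x³ + 26x² + 6x − 4) ÷ lead(D) = 15x⁴ ÷ −3x³ = −5x. Subtract (−5x)·D = 15x⁴ − 15x³ + 20x² + 10x. Remainder: −9x³ + 6x² − 4x − 4.
Step 4: lead(−9x³ + 6x² − 4x − 4) ÷ lead(D) = −9x³ ÷ −3x³ = 3. Subtract (3)·D = −9x³ + 9x² − 12x − 6. Remainder: −3x² + 8x + 2.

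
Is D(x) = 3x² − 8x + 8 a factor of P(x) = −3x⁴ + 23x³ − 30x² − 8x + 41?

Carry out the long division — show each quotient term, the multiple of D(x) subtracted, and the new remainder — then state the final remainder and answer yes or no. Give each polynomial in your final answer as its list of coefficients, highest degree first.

R = [-7], so D(x) is not a factor of P(x). no

Step 1: lead(−3x⁴ + 23x³ − 30x² − 8x + 41) ÷ lead(D) = −3x⁴ ÷ 3x² = −x². Subtract (−x²)·D = −3x⁴ + 8x³ − 8x². Remainder: 15x³ − 22x² − 8x + 41.
Step 2: lead(15x³ − 22x² − 8x + 41) ÷ lead(D) = 15x³ ÷ 3x² = 5x. Subtract (5x)·D = 15x³ − 40x² + 40x. Remainder: 18x² − 48x + 41.
Step 3: lead(18x² − 48x + 41) ÷ lead(D) = 18x² ÷ 3x² = 6. Subtract (6)·D = 18x² − 48x + 48. Remainder: −7.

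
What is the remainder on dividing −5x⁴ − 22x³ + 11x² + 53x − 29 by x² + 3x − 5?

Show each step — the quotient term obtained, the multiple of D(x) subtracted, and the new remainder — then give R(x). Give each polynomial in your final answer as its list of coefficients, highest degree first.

Step 1: lead(−5x⁴ − 22x³ + 11x² + 53x − 29) ÷ lead(D) = −5x⁴ ÷ x² = −5x². Subtract (−5x²)·D = −5x⁴ − 15x³ + 25x². Remainder: −7x³ − 14x² + 53x − 29.
Step 2: lead(−7x³ − 14x² + 53x − 29) ÷ lead(D) = −7x³ ÷ x² = −7x. Subtract (−7x)·D = −7x³ − 21x² + 35x. Remainder: 7x² + 18x − 29.
Step 3: lead(7x² + 18x − 29) ÷ lead(D) = 7x² ÷ x² = 7. Subtract (7)·D = 7x² + 21x − 35. Remainder: −3x + 6.

R = [-3, 6]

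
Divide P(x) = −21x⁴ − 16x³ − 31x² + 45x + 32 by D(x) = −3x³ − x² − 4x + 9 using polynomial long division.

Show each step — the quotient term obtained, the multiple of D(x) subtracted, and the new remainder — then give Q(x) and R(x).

Step 1: lead(−21x⁴ − 16x³ − 31x² + 45x + 32) ÷ lead(D) = −21x⁴ ÷ −3x³ = 7x. Subtract (7x)·D = −21x⁴ − 7x³ − 28x² + 63x. Remainder: −9x³ − 3x² − 18x + 32.
Step 2: lead(−9x³ − 3x² − 18x + 32) ÷ lead(D) = −9x³ ÷ −3x³ = 3. Subtract (3)·D = −9x³ − 3x² − 12x + 27. Remainder: −6x + 5.

Q(x) = 7x + 3; R(x) = −6x + 5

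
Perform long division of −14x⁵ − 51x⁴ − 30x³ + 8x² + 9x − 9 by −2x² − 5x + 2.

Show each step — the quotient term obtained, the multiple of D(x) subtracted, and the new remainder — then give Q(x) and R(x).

Q(x) = 7x³ + 8x² + 2x − 1; R(x) = −7

Step 1: lead(−14x⁵ − 51x⁴ − 30x³ + 8x² + 9x − 9) ÷ lead(D) = −14x⁵ ÷ −2x² = 7x³. Subtract (7x³)·D = −14x⁵ − 35x⁴ + 14x³. Remainder: −16x⁴ − 44x³ + 8x² + 9x − 9.
Step 2: lead(−16x⁴ − 44x³ + 8x² + 9x − 9) ÷ lead(D) = −16x⁴ ÷ −2x² = 8x². Subtract (8x²)·D = −16x⁴ − 40x³ + 16x². Remainder: −4x³ − 8x² + 9x − 9.
Step 3: lead(−4x³ − 8x² + 9x − 9) ÷ lead(D) = −4x³ ÷ −2x² = 2x. Subtract (2x)·D = −4x³ − 10x² + 4x. Remainder: 2x² + 5x − 9.
Step 4: lead(2x² + 5x − 9) ÷ lead(D) = 2x² ÷ −2x² = −1. Subtract (−1)·D = 2x² + 5x − 2. Remainder: −7.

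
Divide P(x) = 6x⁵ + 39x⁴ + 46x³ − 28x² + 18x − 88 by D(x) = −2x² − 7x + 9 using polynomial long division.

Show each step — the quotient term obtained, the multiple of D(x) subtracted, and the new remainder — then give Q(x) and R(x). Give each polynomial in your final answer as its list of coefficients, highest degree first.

Q = [-3, -9, -5, -9]; R = [-7]

Step 1: lead(6x⁵ + 39x⁴ + 46x³ − 28x² + 18x − 88) ÷ lead(D) = 6x⁵ ÷ −2x² = −3x³. Subtract (−3x³)·D = 6x⁵ + 21x⁴ − 27x³. Remainder: 18x⁴ + 73x³ − 28x² + 18x − 88.
Step 2: lead(18x⁴ + 73x³ − 28x² + 18x − 88) ÷ lead(D) = 18x⁴ ÷ −2x² = −9x². Subtract (−9x²)·D = 18x⁴ + 63x³ − 81x². Remainder: 10x³ + 53x² + 18x − 88.
Step 3: lead(10x³ + 53x² + 18x − 88) ÷ lead(D) = 10x³ ÷ −2x² = −5x. Subtract (−5x)·D = 10x³ + 35x² − 45x. Remainder: 18x² + 63x − 88.
Step 4: lead(18x² + 63x − 88) ÷ lead(D) = 18x² ÷ −2x² = −9. Subtract (−9)·D = 18x² + 63x − 81. Remainder: −7.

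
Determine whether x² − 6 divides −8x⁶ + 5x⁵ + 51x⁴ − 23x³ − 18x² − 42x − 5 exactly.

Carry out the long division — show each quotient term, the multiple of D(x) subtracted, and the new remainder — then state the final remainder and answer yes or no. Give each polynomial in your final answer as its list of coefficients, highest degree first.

Step 1: lead(−8x⁶ + 5x⁵ + 51x⁴ − 23x³ − 18x² − 42x − 5) ÷ lead(D) = −8x⁶ ÷ x² = −8x⁴. Subtract (−8x⁴)·D = −8x⁶ + 48x⁴. Remainder: 5x⁵ + 3x⁴ − 23x³ − 18x² − 42x − 5.
Step 2: lead(5x⁵ + 3x⁴ − 23x³ − 18x² − 42x − 5) ÷ lead(D) = 5x⁵ ÷ x² = 5x³. Subtract (5x³)·D = 5x⁵ − 30x³. Remainder: 3x⁴ + 7x³ − 18x² − 42x − 5.
Step 3: lead(3x⁴ + 7x³ − 18x² − 42x − 5) ÷ lead(D) = 3x⁴ ÷ x² = 3x². Subtract (3x²)·D = 3x⁴ − 18x². Remainder: 7x³ − 42x − 5.
Step 4: lead(7x³ − 42x − 5) ÷ lead(D) = 7x³ ÷ x² = 7x. Subtract (7x)·D = 7x³ − 42x. Remainder: −5.

R = [-5], so D(x) is not a factor of P(x). no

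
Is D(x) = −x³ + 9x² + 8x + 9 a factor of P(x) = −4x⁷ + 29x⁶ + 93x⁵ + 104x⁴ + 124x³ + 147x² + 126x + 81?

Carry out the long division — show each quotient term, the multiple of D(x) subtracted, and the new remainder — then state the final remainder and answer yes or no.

R(x) = 0, so D(x) is a factor of P(x). yes

Step 1: lead(−4x⁷ + 29x⁶ + 93x⁵ + 104x⁴ + 124x³ + 147x² + 126x + 81) ÷ lead(D) = −4x⁷ ÷ −x³ = 4x⁴. Subtract (4x⁴)·D = −4x⁷ + 36x⁶ + 32x⁵ + 36x⁴. Remainder: −7x⁶ + 61x⁵ + 68x⁴ + 124x³ + 147x² + 126x + 81.
Step 2: lead(−7x⁶ + 61x⁵ + 68x⁴ + 124x³ + 147x² + 126x + 81) ÷ lead(D) = −7x⁶ ÷ −x³ = 7x³. Subtract (7x³)·D = −7x⁶ + 63x⁵ + 56x⁴ + 63x³. Remainder: −2x⁵ + 12x⁴ + 61x³ + 147x² + 126x + 81.
Step 3: lead(−2x⁵ + 12x⁴ + 61x³ + 147x² + 126x + 81) ÷ lead(D) = −2x⁵ ÷ −x³ = 2x². Subtract (2x²)·D = −2x⁵ + 18x⁴ + 16x³ + 18x². Remainder: −6x⁴ + 45x³ + 129x² + 126x + 81.
Step 4: lead(−6x⁴ + 45x³ + 129x² + 126x + 81) ÷ lead(D) = −6x⁴ ÷ −x³ = 6x. Subtract (6x)·D = −6x⁴ + 54x³ + 48x² + 54x. Remainder: −9x³ + 81x² + 72x + 81.
Step 5: lead(−9x³ + 81x² + 72x + 81) ÷ lead(D) = −9x³ ÷ −x³ = 9. Subtract (9)·D = −9x³ + 81x² + 72x + 81. Remainder: 0.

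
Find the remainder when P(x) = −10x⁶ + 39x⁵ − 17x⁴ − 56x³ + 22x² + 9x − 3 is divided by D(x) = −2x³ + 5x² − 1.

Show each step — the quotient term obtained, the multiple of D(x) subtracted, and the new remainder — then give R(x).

Step 1: lead(−10x⁶ + 39x⁵ − 17x⁴ − 56x³ + 22x² + 9x − 3) ÷ lead(D) = −10x⁶ ÷ −2x³ = 5x³. Subtract (5x³)·D = −10x⁶ + 25x⁵ − 5x³. Remainder: 14x⁵ − 17x⁴ − 51x³ + 22x² + 9x − 3.
Step 2: lead(14x⁵ − 17x⁴ − 51x³ + 22x² + 9x − 3) ÷ lead(D) = 14x⁵ ÷ −2x³ = −7x². Subtract (−7x²)·D = 14x⁵ − 35x⁴ + 7x². Remainder: 18x⁴ − 51x³ + 15x² + 9x − 3.
Step 3: lead(18x⁴ − 51x³ + 15x² + 9x − 3) ÷ lead(D) = 18x⁴ ÷ −2x³ = −9x. Subtract (−9x)·D = 18x⁴ − 45x³ + 9x. Remainder: −6x³ + 15x² − 3.
Step 4: lead(−6x³ + 15x² − 3) ÷ lead(D) = −6x³ ÷ −2x³ = 3. Subtract (3)·D = −6x³ + 15x² − 3. Remainder: 0.

R(x) = 0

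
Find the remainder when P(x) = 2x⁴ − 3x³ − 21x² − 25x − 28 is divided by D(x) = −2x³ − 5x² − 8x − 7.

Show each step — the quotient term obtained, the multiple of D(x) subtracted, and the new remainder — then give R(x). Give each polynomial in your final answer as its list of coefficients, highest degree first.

R = [-9, 0, 0]

Step 1: lead(2x⁴ − 3x³ − 21x² − 25x − 28) ÷ lead(D) = 2x⁴ ÷ −2x³ = −x. Subtract (−x)·D = 2x⁴ + 5x³ + 8x² + 7x. Remainder: −8x³ − 29x² − 32x − 28.
Step 2: lead(−8x³ − 29x² − 32x − 28) ÷ lead(D) = −8x³ ÷ −2x³ = 4. Subtract (4)·D = −8x³ − 20x² − 32x − 28. Remainder: −9x².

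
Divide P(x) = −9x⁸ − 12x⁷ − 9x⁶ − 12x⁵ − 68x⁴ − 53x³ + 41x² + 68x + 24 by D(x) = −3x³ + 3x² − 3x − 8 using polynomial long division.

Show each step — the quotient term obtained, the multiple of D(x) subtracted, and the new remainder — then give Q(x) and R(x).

Step 1: lead(−9x⁸ − 12x⁷ − 9x⁶ − 12x⁵ − 68x⁴ − 53x³ + 41x² + 68x + 24) ÷ lead(D) = −9x⁸ ÷ −3x³ = 3x⁵. Subtract (3x⁵)·D = −9x⁸ + 9x⁷ − 9x⁶ − 24x⁵. Remainder: −21x⁷ + 12x⁵ − 68x⁴ − 53x³ + 41x² + 68x + 24.
Step 2: lead(−21x⁷ + 12x⁵ − 68x⁴ − 53x³ + 41x² + 68x + 24) ÷ lead(D) = −21x⁷ ÷ −3x³ = 7x⁴. Subtract (7x⁴)·D = −21x⁷ + 21x⁶ − 21x⁵ − 56x⁴. Remainder: −21x⁶ + 33x⁵ − 12x⁴ − 53x³ + 41x² + 68x + 24.
Step 3: lead(−21x⁶ + 33x⁵ − 12x⁴ − 53x³ + 41x² + 68x + 24) ÷ lead(D) = −21x⁶ ÷ −3x³ = 7x³. Subtract (7x³)·D = −21x⁶ + 21x⁵ − 21x⁴ − 56x³. Remainder: 12x⁵ + 9x⁴ + 3x³ + 41x² + 68x + 24.
Step 4: lead(12x⁵ + 9x⁴ + 3x³ + 41x² + 68x + 24) ÷ lead(D) = 12x⁵ ÷ −3x³ = −4x². Subtract (−4x²)·D = 12x⁵ − 12x⁴ + 12x³ + 32x². Remainder: 21x⁴ − 9x³ + 9x² + 68x + 24.
Step 5: lead(21x⁴ − 9x³ + 9x² + 68x + 24) ÷ lead(D) = 21x⁴ ÷ −3x³ = −7x. Subtract (−7x)·D = 21x⁴ − 21x³ + 21x² + 56x. Remainder: 12x³ − 12x² + 12x + 24.
Step 6: lead(12x³ − 12x² + 12x + 24) ÷ lead(D) = 12x³ ÷ −3x³ = −4. Subtract (−4)·D = 12x³ − 12x² + 12x + 32. Remainder: −8.

Q(x) = 3x⁵ + 7x⁴ + 7x³ − 4x² − 7x − 4; R(x) = −8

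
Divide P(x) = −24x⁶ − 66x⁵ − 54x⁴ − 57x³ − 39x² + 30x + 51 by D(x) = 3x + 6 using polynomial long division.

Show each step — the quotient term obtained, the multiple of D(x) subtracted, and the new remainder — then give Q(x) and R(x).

Q(x) = −8x⁵ − 6x⁴ − 6x³ − 7x² + x + 8; R(x) = 3

Step 1: lead(−24x⁶ − 66x⁵ − 54x⁴ − 57x³ − 39x² + 30x + 51) ÷ lead(D) = −24x⁶ ÷ 3x = −8x⁵. Subtract (−8x⁵)·D = −24x⁶ − 48x⁵. Remainder: −18x⁵ − 54x⁴ − 57x³ − 39x² + 30x + 51.
Step 2: lead(−18x⁵ − 54x⁴ − 57x³ − 39x² + 30x + 51) ÷ lead(D) = −18x⁵ ÷ 3x = −6x⁴. Subtract (−6x⁴)·D = −18x⁵ − 36x⁴. Remainder: −18x⁴ − 57x³ − 39x² + 30x + 51.
Step 3: lead(−18x⁴ − 57x³ − 39x² + 30x + 51) ÷ lead(D) = −18x⁴ ÷ 3x = −6x³. Subtract (−6x³)·D = −18x⁴ − 36x³. Remainder: −21x³ − 39x² + 30x + 51.
Step 4: lead(−21x³ − 39x² + 30x + 51) ÷ lead(D) = −21x³ ÷ 3x = −7x². Subtract (−7x²)·D = −21x³ − 42x². Remainder: 3x² + 30x + 51.
Step 5: lead(3x² + 30x + 51) ÷ lead(D) = 3x² ÷ 3x = x. Subtract (x)·D = 3x² + 6x. Remainder: 24x + 51.
Step 6: lead(24x + 51) ÷ lead(D) = 24x ÷ 3x = 8. Subtract (8)·D = 24x + 48. Remainder: 3.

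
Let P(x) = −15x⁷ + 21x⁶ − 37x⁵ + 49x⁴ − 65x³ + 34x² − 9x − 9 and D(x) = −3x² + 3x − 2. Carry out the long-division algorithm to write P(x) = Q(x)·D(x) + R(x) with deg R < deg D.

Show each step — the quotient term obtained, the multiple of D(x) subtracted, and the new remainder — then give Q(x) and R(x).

Q(x) = 5x⁵ − 2x⁴ + 7x³ − 8x² + 9x + 3; R(x) = −3

Step 1: lead(−15x⁷ + 21x⁶ − 37x⁵ + 49x⁴ − 65x³ + 34x² − 9x − 9) ÷ lead(D) = −15x⁷ ÷ −3x² = 5x⁵. Subtract (5x⁵)·D = −15x⁷ + 15x⁶ − 10x⁵. Remainder: 6x⁶ − 27x⁵ + 49x⁴ − 65x³ + 34x² − 9x − 9.
Step 2: lead(6x⁶ − 27x⁵ + 49x⁴ − 65x³ + 34x² − 9x − 9) ÷ lead(D) = 6x⁶ ÷ −3x² = −2x⁴. Subtract (−2x⁴)·D = 6x⁶ − 6x⁵ + 4x⁴. Remainder: −21x⁵ + 45x⁴ − 65x³ + 34x² − 9x − 9.
Step 3: lead(−21x⁵ + 45x⁴ − 65x³ + 34x² − 9x − 9) ÷ lead(D) = −21x⁵ ÷ −3x² = 7x³. Subtract (7x³)·D = −21x⁵ + 21x⁴ − 14x³. Remainder: 24x⁴ − 51x³ + 34x² − 9x − 9.
Step 4: lead(24x⁴ − 51x³ + 34x² − 9x − 9) ÷ lead(D) = 24x⁴ ÷ −3x² = −8x². Subtract (−8x²)·D = 24x⁴ − 24x³ + 16x². Remainder: −27x³ + 18x² − 9x − 9.
Step 5: lead(−27x³ + 18x² − 9x − 9) ÷ lead(D) = −27x³ ÷ −3x² = 9x. Subtract (9x)·D = −27x³ + 27x² − 18x. Remainder: −9x² + 9x − 9.
Step 6: lead(−9x² + 9x − 9) ÷ lead(D) = −9x² ÷ −3x² = 3. Subtract (3)·D = −9x² + 9x − 6. Remainder: −3.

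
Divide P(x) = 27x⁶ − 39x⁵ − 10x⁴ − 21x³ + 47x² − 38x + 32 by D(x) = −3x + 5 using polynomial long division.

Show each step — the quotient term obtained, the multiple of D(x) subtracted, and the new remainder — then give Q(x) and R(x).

Q(x) = −9x⁵ − 2x⁴ + 7x² − 4x + 6; R(x) = 2

Step 1: lead(27x⁶ − 39x⁵ − 10x⁴ − 21x³ + 47x² − 38x + 32) ÷ lead(D) = 27x⁶ ÷ −3x = −9x⁵. Subtract (−9x⁵)·D = 27x⁶ − 45x⁵. Remainder: 6x⁵ − 10x⁴ − 21x³ + 47x² − 38x + 32.
Step 2: lead(6x⁵ − 10x⁴ − 21x³ + 47x² − 38x + 32) ÷ lead(D) = 6x⁵ ÷ −3x = −2x⁴. Subtract (−2x⁴)·D = 6x⁵ − 10x⁴. Remainder: −21x³ + 47x² − 38x + 32.
Step 3: lead(−21x³ + 47x² − 38x + 32) ÷ lead(D) = −21x³ ÷ −3x = 7x². Subtract (7x²)·D = −21x³ + 35x². Remainder: 12x² − 38x + 32.
Step 4: lead(12x² − 38x + 32) ÷ lead(D) = 12x² ÷ −3x = −4x. Subtract (−4x)·D = 12x² − 20x. Remainder: −18x + 32.
Step 5: lead(−18x + 32) ÷ lead(D) = −18x ÷ −3x = 6. Subtract (6)·D = −18x + 30. Remainder: 2.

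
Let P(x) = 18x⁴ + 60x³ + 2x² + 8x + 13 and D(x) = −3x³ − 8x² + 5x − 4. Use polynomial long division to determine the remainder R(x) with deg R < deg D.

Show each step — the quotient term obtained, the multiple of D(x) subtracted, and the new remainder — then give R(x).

Step 1: lead(18x⁴ + 60x³ + 2x² + 8x + 13) ÷ lead(D) = 18x⁴ ÷ −3x³ = −6x. Subtract (−6x)·D = 18x⁴ + 48x³ − 30x² + 24x. Remainder: 12x³ + 32x² − 16x + 13.
Step 2: lead(12x³ + 32x² − 16x + 13) ÷ lead(D) = 12x³ ÷ −3x³ = −4. Subtract (−4)·D = 12x³ + 32x² − 20x + 16. Remainder: 4x − 3.

R(x) = 4x − 3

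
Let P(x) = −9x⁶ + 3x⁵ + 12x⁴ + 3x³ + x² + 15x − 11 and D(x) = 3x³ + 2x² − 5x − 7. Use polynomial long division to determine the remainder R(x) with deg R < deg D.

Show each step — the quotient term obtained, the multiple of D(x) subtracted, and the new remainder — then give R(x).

Step 1: lead(−9x⁶ + 3x⁵ + 12x⁴ + 3x³ + x² + 15x − 11) ÷ lead(D) = −9x⁶ ÷ 3x³ = −3x³. Subtract (−3x³)·D = −9x⁶ − 6x⁵ + 15x⁴ + 21x³. Remainder: 9x⁵ − 3x⁴ − 18x³ + x² + 15x − 11.
Step 2: lead(9x⁵ − 3x⁴ − 18x³ + x² + 15x − 11) ÷ lead(D) = 9x⁵ ÷ 3x³ = 3x². Subtract (3x²)·D = 9x⁵ + 6x⁴ − 15x³ − 21x². Remainder: −9x⁴ − 3x³ + 22x² + 15x − 11.
Step 3: lead(−9x⁴ − 3x³ + 22x² + 15x − 11) ÷ lead(D) = −9x⁴ ÷ 3x³ = −3x. Subtract (−3x)·D = −9x⁴ − 6x³ + 15x² + 21x. Remainder: 3x³ + 7x² − 6x − 11.
Step 4: lead(3x³ + 7x² − 6x − 11) ÷ lead(D) = 3x³ ÷ 3x³ = 1. Subtract (1)·D = 3x³ + 2x² − 5x − 7. Remainder: 5x² − x − 4.

R(x) = 5x² − x − 4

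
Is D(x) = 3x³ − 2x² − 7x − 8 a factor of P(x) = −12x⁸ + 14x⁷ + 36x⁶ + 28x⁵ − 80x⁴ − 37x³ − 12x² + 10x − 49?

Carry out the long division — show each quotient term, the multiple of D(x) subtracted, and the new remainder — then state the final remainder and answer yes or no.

Step 1: lead(−12x⁸ + 14x⁷ + 36x⁶ + 28x⁵ − 80x⁴ − 37x³ − 12x² + 10x − 49) ÷ lead(D) = −12x⁸ ÷ 3x³ = −4x⁵. Subtract (−4x⁵)·D = −12x⁸ + 8x⁷ + 28x⁶ + 32x⁵. Remainder: 6x⁷ + 8x⁶ − 4x⁵ − 80x⁴ − 37x³ − 12x² + 10x − 49.
Step 2: lead(6x⁷ + 8x⁶ − 4x⁵ − 80x⁴ − 37x³ − 12x² + 10x − 49) ÷ lead(D) = 6x⁷ ÷ 3x³ = 2x⁴. Subtract (2x⁴)·D = 6x⁷ − 4x⁶ − 14x⁵ − 16x⁴. Remainder: 12x⁶ + 10x⁵ − 64x⁴ − 37x³ − 12x² + 10x − 49.
Step 3: lead(12x⁶ + 10x⁵ − 64x⁴ − 37x³ − 12x² + 10x − 49) ÷ lead(D) = 12x⁶ ÷ 3x³ = 4x³. Subtract (4x³)·D = 12x⁶ − 8x⁵ − 28x⁴ − 32x³. Remainder: 18x⁵ − 36x⁴ − 5x³ − 12x² + 10x − 49.
Step 4: lead(18x⁵ − 36x⁴ − 5x³ − 12x² + 10x − 49) ÷ lead(D) = 18x⁵ ÷ 3x³ = 6x². Subtract (6x²)·D = 18x⁵ − 12x⁴ − 42x³ − 48x². Remainder: −24x⁴ + 37x³ + 36x² + 10x − 49.
Step 5: lead(−24x⁴ + 37x³ + 36x² + 10x − 49) ÷ lead(D) = −24x⁴ ÷ 3x³ = −8x. Subtract (−8x)·D = −24x⁴ + 16x³ + 56x² + 64x. Remainder: 21x³ − 20x² − 54x − 49.
Step 6: lead(21x³ − 20x² − 54x − 49) ÷ lead(D) = 21x³ ÷ 3x³ = 7. Subtract (7)·D = 21x³ − 14x² − 49x − 56. Remainder: −6x² − 5x + 7.

R(x) = −6x² − 5x + 7, so D(x) is not a factor of P(x). no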